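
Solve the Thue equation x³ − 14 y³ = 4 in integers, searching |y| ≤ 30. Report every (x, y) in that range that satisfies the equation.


The equation is x³ - 14y³ = 4. For fixed y, x³ = 14·y³ + 4, so a solution requires the RHS to be a perfect cube.
Strategy: iterate y from -30 to 30, compute RHS = 14·y³ + 4, and check whether it is a (positive or negative) perfect cube.
Check small values of y:
  y = 0: RHS = 4 is not a perfect cube.
  y = 1: RHS = 18 is not a perfect cube.
  y = -1: RHS = -10 is not a perfect cube.
  y = 2: RHS = 116 is not a perfect cube.
  y = -2: RHS = -108 is not a perfect cube.
  y = 3: RHS = 382 is not a perfect cube.
  y = -3: RHS = -374 is not a perfect cube.
Continuing the search up to |y| = 30 finds no solutions either.
No (x, y) in the scanned range satisfies the equation.

No integer solutions with |y| ≤ 30.


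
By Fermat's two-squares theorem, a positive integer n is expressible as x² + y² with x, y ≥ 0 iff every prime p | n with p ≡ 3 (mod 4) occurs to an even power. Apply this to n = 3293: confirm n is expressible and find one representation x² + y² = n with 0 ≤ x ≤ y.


Step 1: Factor n = 3293 = 37 · 89.
Step 2: Check the mod-4 condition on each prime factor: 37 ≡ 1 (mod 4), exponent 1; 89 ≡ 1 (mod 4), exponent 1.
All primes ≡ 3 (mod 4) appear to even exponent (or don't appear), so by the two-squares theorem n IS expressible as a sum of two squares.
Step 3: Build a representation. Here n = 37 · 89 is a product of primes ≡ 1 (mod 4). Each prime p ≡ 1 (mod 4) is itself a sum of two squares; find a² by testing p − a² for a perfect square:
  37: 37 − 1² = 36 = 6² ⇒ 37 = 1² + 6².
  89: 89 − 1² = 88, 89 − 2² = 85, 89 − 3² = 80, 89 − 4² = 73, 89 − 5² = 64 = 8² ⇒ 89 = 5² + 8².
  Combine using the Brahmagupta–Fibonacci identity (a² + b²)(c² + d²) = (ac − bd)² + (ad + bc)² = (ac + bd)² + (ad − bc)²:
  37 · 89 = 3293: from (1² + 6²)(5² + 8²), take (1·5 − 6·8, 1·8 + 6·5) = (5 − 48, 8 + 30) = (-43, 38); dropping signs (only squares matter) gives (43, 38); check 43² + 38² = 1849 + 1444 = 3293 ✓.
Step 4: Order so x ≤ y and verify: 38² + 43² = 1444 + 1849 = 3293 = n. ✓

n = 3293 = 38² + 43² (one valid representation with x ≤ y).


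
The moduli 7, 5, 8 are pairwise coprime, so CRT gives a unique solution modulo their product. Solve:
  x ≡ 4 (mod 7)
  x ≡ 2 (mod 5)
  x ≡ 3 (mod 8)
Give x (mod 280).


Moduli 7, 5, 8 are pairwise coprime; by CRT there is a unique solution modulo M = 7 · 5 · 8 = 280.
Solve pairwise, accumulating the modulus:
  Start with x ≡ 4 (mod 7).
  Combine with x ≡ 2 (mod 5): since gcd(7, 5) = 1, we get a unique residue mod 35.
    Write x = 4 + 7·t and substitute into x ≡ 2 (mod 5): 7·t ≡ 2 − 4 = -2 (mod 5).
    Reduce coefficients mod 5: 2·t ≡ 3 (mod 5).
    The inverse of 2 mod 5 is 3 (since 2·3 = 6 = 1·5 + 1), so t ≡ 3·3 = 9 ≡ 4 (mod 5).
    Then x = 4 + 7·4 = 32, valid modulo lcm(7, 5) = 35: x ≡ 32 (mod 35).
  Combine with x ≡ 3 (mod 8): since gcd(35, 8) = 1, we get a unique residue mod 280.
    Write x = 32 + 35·t and substitute into x ≡ 3 (mod 8): 35·t ≡ 3 − 32 = -29 (mod 8).
    Reduce coefficients mod 8: 3·t ≡ 3 (mod 8).
    The inverse of 3 mod 8 is 3 (since 3·3 = 9 = 1·8 + 1), so t ≡ 3·3 = 9 ≡ 1 (mod 8).
    Then x = 32 + 35·1 = 67, valid modulo lcm(35, 8) = 280: x ≡ 67 (mod 280).
Verify: 67 mod 7 = 4 ✓, 67 mod 5 = 2 ✓, 67 mod 8 = 3 ✓.

x ≡ 67 (mod 280).


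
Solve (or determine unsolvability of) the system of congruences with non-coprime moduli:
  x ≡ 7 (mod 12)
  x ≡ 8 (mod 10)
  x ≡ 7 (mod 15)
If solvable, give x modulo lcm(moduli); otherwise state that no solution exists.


Moduli 12, 10, 15 are not pairwise coprime, so CRT works modulo lcm(m_i) when all pairwise compatibility conditions hold.
Pairwise compatibility: gcd(m_i, m_j) must divide a_i - a_j for every pair.
Merge one congruence at a time:
  Start: x ≡ 7 (mod 12).
  Combine with x ≡ 8 (mod 10): gcd(12, 10) = 2, and 8 - 7 = 1 is NOT divisible by 2.
    ⇒ system is inconsistent (no integer solution).

No solution (the system is inconsistent).


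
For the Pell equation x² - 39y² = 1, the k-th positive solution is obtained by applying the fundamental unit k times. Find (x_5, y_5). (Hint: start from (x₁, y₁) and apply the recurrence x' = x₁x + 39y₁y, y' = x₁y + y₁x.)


Step 1: Find the fundamental solution (x₁, y₁) of x² - 39y² = 1.
  Expand √39 as a continued fraction. a₀ = ⌊√39⌋ = 6; iterate m_{k+1} = d_k·a_k − m_k, d_{k+1} = (39 − m_{k+1}²)/d_k, a_{k+1} = ⌊(a₀ + m_{k+1})/d_{k+1}⌋ (starting m₀ = 0, d₀ = 1), with convergents p_k = a_k·p_{k-1} + p_{k-2}, q_k = a_k·q_{k-1} + q_{k-2} (p₋₁ = 1, q₋₁ = 0):
  k = 0: a₀ = 6; p₀/q₀ = 6/1; p₀² − 39·q₀² = 36 − 39 = -3.
  k = 1: m = 6, d = 3, a = ⌊(6 + 6)/3⌋ = 4; p/q = (4·6 + 1)/(4·1 + 0) = 25/4; p² − 39·q² = 625 − 624 = 1.
  The first convergent with p² − 39·q² = 1 gives the fundamental solution (x₁, y₁) = (25, 4).
Step 2: Apply the recurrence (x_{n+1}, y_{n+1}) = (x₁x_n + 39y₁y_n, x₁y_n + y₁x_n) repeatedly.
  From (x_1, y_1) = (25, 4): x_2 = 25·25 + 39·4·4 = 1249; y_2 = 25·4 + 4·25 = 200.
  From (x_2, y_2) = (1249, 200): x_3 = 25·1249 + 39·4·200 = 62425; y_3 = 25·200 + 4·1249 = 9996.
  From (x_3, y_3) = (62425, 9996): x_4 = 25·62425 + 39·4·9996 = 3120001; y_4 = 25·9996 + 4·62425 = 499600.
  From (x_4, y_4) = (3120001, 499600): x_5 = 25·3120001 + 39·4·499600 = 155937625; y_5 = 25·499600 + 4·3120001 = 24970004.
Step 3: Verify x_5² - 39·y_5² = 24316542890640625 - 24316542890640624 = 1 (should be 1). ✓

(x_1, y_1) = (25, 4); (x_5, y_5) = (155937625, 24970004).


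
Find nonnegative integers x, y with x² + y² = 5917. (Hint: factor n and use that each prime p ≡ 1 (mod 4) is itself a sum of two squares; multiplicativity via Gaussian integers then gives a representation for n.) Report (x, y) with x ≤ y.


Step 1: Factor n = 5917 = 61 · 97.
Step 2: Check the mod-4 condition on each prime factor: 61 ≡ 1 (mod 4), exponent 1; 97 ≡ 1 (mod 4), exponent 1.
All primes ≡ 3 (mod 4) appear to even exponent (or don't appear), so by the two-squares theorem n IS expressible as a sum of two squares.
Step 3: Build a representation. Here n = 61 · 97 is a product of primes ≡ 1 (mod 4). Each prime p ≡ 1 (mod 4) is itself a sum of two squares; find a² by testing p − a² for a perfect square:
  61: 61 − 1² = 60, 61 − 2² = 57, 61 − 3² = 52, 61 − 4² = 45, 61 − 5² = 36 = 6² ⇒ 61 = 5² + 6².
  97: 97 − 1² = 96, 97 − 2² = 93, 97 − 3² = 88, 97 − 4² = 81 = 9² ⇒ 97 = 4² + 9².
  Combine using the Brahmagupta–Fibonacci identity (a² + b²)(c² + d²) = (ac − bd)² + (ad + bc)² = (ac + bd)² + (ad − bc)²:
  61 · 97 = 5917: from (5² + 6²)(4² + 9²), take (5·4 − 6·9, 5·9 + 6·4) = (20 − 54, 45 + 24) = (-34, 69); dropping signs (only squares matter) gives (34, 69); check 34² + 69² = 1156 + 4761 = 5917 ✓.
Step 4: Order so x ≤ y and verify: 34² + 69² = 1156 + 4761 = 5917 = n. ✓

n = 5917 = 34² + 69² (one valid representation with x ≤ y).


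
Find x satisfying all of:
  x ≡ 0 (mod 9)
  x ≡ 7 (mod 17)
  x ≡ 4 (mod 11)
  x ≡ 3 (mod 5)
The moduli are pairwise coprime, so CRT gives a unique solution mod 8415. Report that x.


Product of moduli M = 9 · 17 · 11 · 5 = 8415.
Merge one congruence at a time:
  Start: x ≡ 0 (mod 9).
  Combine with x ≡ 7 (mod 17); new modulus lcm = 153.
    Write x = 0 + 9·t and substitute into x ≡ 7 (mod 17): 9·t ≡ 7 − 0 = 7 (mod 17).
    The inverse of 9 mod 17 is 2 (since 9·2 = 18 = 1·17 + 1), so t ≡ 2·7 = 14 ≡ 14 (mod 17).
    Then x = 0 + 9·14 = 126, valid modulo lcm(9, 17) = 153: x ≡ 126 (mod 153).
  Combine with x ≡ 4 (mod 11); new modulus lcm = 1683.
    Write x = 126 + 153·t and substitute into x ≡ 4 (mod 11): 153·t ≡ 4 − 126 = -122 (mod 11).
    Reduce coefficients mod 11: 10·t ≡ 10 (mod 11).
    The inverse of 10 mod 11 is 10 (since 10·10 = 100 = 9·11 + 1), so t ≡ 10·10 = 100 ≡ 1 (mod 11).
    Then x = 126 + 153·1 = 279, valid modulo lcm(153, 11) = 1683: x ≡ 279 (mod 1683).
  Combine with x ≡ 3 (mod 5); new modulus lcm = 8415.
    Write x = 279 + 1683·t and substitute into x ≡ 3 (mod 5): 1683·t ≡ 3 − 279 = -276 (mod 5).
    Reduce coefficients mod 5: 3·t ≡ 4 (mod 5).
    The inverse of 3 mod 5 is 2 (since 3·2 = 6 = 1·5 + 1), so t ≡ 2·4 = 8 ≡ 3 (mod 5).
    Then x = 279 + 1683·3 = 5328, valid modulo lcm(1683, 5) = 8415: x ≡ 5328 (mod 8415).
Verify against each original: 5328 mod 9 = 0, 5328 mod 17 = 7, 5328 mod 11 = 4, 5328 mod 5 = 3.

x ≡ 5328 (mod 8415).


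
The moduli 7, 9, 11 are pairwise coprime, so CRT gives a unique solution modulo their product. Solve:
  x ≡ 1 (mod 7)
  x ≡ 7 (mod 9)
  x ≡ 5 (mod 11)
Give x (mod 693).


Moduli 7, 9, 11 are pairwise coprime; by CRT there is a unique solution modulo M = 7 · 9 · 11 = 693.
Solve pairwise, accumulating the modulus:
  Start with x ≡ 1 (mod 7).
  Combine with x ≡ 7 (mod 9): since gcd(7, 9) = 1, we get a unique residue mod 63.
    Write x = 1 + 7·t and substitute into x ≡ 7 (mod 9): 7·t ≡ 7 − 1 = 6 (mod 9).
    The inverse of 7 mod 9 is 4 (since 7·4 = 28 = 3·9 + 1), so t ≡ 4·6 = 24 ≡ 6 (mod 9).
    Then x = 1 + 7·6 = 43, valid modulo lcm(7, 9) = 63: x ≡ 43 (mod 63).
  Combine with x ≡ 5 (mod 11): since gcd(63, 11) = 1, we get a unique residue mod 693.
    Write x = 43 + 63·t and substitute into x ≡ 5 (mod 11): 63·t ≡ 5 − 43 = -38 (mod 11).
    Reduce coefficients mod 11: 8·t ≡ 6 (mod 11).
    The inverse of 8 mod 11 is 7 (since 8·7 = 56 = 5·11 + 1), so t ≡ 7·6 = 42 ≡ 9 (mod 11).
    Then x = 43 + 63·9 = 610, valid modulo lcm(63, 11) = 693: x ≡ 610 (mod 693).
Verify: 610 mod 7 = 1 ✓, 610 mod 9 = 7 ✓, 610 mod 11 = 5 ✓.

x ≡ 610 (mod 693).


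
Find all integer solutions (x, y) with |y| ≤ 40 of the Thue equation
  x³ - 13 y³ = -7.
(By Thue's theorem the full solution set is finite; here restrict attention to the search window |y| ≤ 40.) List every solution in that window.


The equation is x³ - 13y³ = -7. For fixed y, x³ = 13·y³ − 7, so a solution requires the RHS to be a perfect cube.
Strategy: iterate y from -40 to 40, compute RHS = 13·y³ − 7, and check whether it is a (positive or negative) perfect cube.
Check small values of y:
  y = 0: RHS = -7 is not a perfect cube.
  y = 1: RHS = 6 is not a perfect cube.
  y = -1: RHS = -20 is not a perfect cube.
  y = 2: RHS = 97 is not a perfect cube.
  y = -2: RHS = -111 is not a perfect cube.
  y = 3: RHS = 344 is not a perfect cube.
  y = -3: RHS = -358 is not a perfect cube.
Continuing the search up to |y| = 40 finds no solutions either.
No (x, y) in the scanned range satisfies the equation.

No integer solutions with |y| ≤ 40.


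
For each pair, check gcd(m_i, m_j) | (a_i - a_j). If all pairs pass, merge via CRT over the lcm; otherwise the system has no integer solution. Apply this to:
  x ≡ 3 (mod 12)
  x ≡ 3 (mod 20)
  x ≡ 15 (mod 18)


Moduli 12, 20, 18 are not pairwise coprime, so CRT works modulo lcm(m_i) when all pairwise compatibility conditions hold.
Pairwise compatibility: gcd(m_i, m_j) must divide a_i - a_j for every pair.
Merge one congruence at a time:
  Start: x ≡ 3 (mod 12).
  Combine with x ≡ 3 (mod 20): gcd(12, 20) = 4; 3 - 3 = 0, which IS divisible by 4, so compatible.
    Write x = 3 + 12·t and substitute into x ≡ 3 (mod 20): 12·t ≡ 3 − 3 = 0 (mod 20).
    Divide the congruence (and modulus) by g = 4: 3·t ≡ 0 (mod 5).
    The inverse of 3 mod 5 is 2 (since 3·2 = 6 = 1·5 + 1), so t ≡ 2·0 = 0 ≡ 0 (mod 5).
    Then x = 3 + 12·0 = 3, valid modulo lcm(12, 20) = 60: x ≡ 3 (mod 60).
  Combine with x ≡ 15 (mod 18): gcd(60, 18) = 6; 15 - 3 = 12, which IS divisible by 6, so compatible.
    Write x = 3 + 60·t and substitute into x ≡ 15 (mod 18): 60·t ≡ 15 − 3 = 12 (mod 18).
    Divide the congruence (and modulus) by g = 6: 10·t ≡ 2 (mod 3).
    Reduce coefficients mod 3: 1·t ≡ 2 (mod 3).
    So t ≡ 2 (mod 3).
    Then x = 3 + 60·2 = 123, valid modulo lcm(60, 18) = 180: x ≡ 123 (mod 180).
Verify: 123 mod 12 = 3, 123 mod 20 = 3, 123 mod 18 = 15.

x ≡ 123 (mod 180).


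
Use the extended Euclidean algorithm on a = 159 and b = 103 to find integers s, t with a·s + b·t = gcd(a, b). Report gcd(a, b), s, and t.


Euclidean algorithm on (159, 103) — divide until remainder is 0:
  159 = 1 · 103 + 56
  103 = 1 · 56 + 47
  56 = 1 · 47 + 9
  47 = 5 · 9 + 2
  9 = 4 · 2 + 1
  2 = 2 · 1 + 0
gcd(159, 103) = 1.
Track Bezout coefficients alongside the remainders: start with r₀ = 159 = a·1 + b·0 (s = 1, t = 0) and r₁ = 103 = a·0 + b·1 (s = 0, t = 1); each new remainder r_{k+1} = r_{k-1} − q_k·r_k inherits s_{k+1} = s_{k-1} − q_k·s_k, t_{k+1} = t_{k-1} − q_k·t_k, so r_k = a·s_k + b·t_k at every step:
  q = 1: r = 56, s = 1 − 1·0 = 1, t = 0 − 1·1 = -1  (check: 159·1 + 103·(-1) = 56)
  q = 1: r = 47, s = 0 − 1·1 = -1, t = 1 − 1·(-1) = 2  (check: 159·(-1) + 103·2 = 47)
  q = 1: r = 9, s = 1 − 1·(-1) = 2, t = -1 − 1·2 = -3  (check: 159·2 + 103·(-3) = 9)
  q = 5: r = 2, s = -1 − 5·2 = -11, t = 2 − 5·(-3) = 17  (check: 159·(-11) + 103·17 = 2)
  q = 4: r = 1, s = 2 − 4·(-11) = 46, t = -3 − 4·17 = -71  (check: 159·46 + 103·(-71) = 1)
The row with r = 1 (the gcd) gives the Bezout coefficients s = 46, t = -71.
Result: 159 · (46) + 103 · (-71) = 1.

gcd(159, 103) = 1; s = 46, t = -71 (check: 159·46 + 103·(-71) = 1).


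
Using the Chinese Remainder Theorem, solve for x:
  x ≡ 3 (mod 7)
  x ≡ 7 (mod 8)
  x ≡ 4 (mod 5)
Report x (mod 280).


Moduli 7, 8, 5 are pairwise coprime; by CRT there is a unique solution modulo M = 7 · 8 · 5 = 280.
Solve pairwise, accumulating the modulus:
  Start with x ≡ 3 (mod 7).
  Combine with x ≡ 7 (mod 8): since gcd(7, 8) = 1, we get a unique residue mod 56.
    Write x = 3 + 7·t and substitute into x ≡ 7 (mod 8): 7·t ≡ 7 − 3 = 4 (mod 8).
    The inverse of 7 mod 8 is 7 (since 7·7 = 49 = 6·8 + 1), so t ≡ 7·4 = 28 ≡ 4 (mod 8).
    Then x = 3 + 7·4 = 31, valid modulo lcm(7, 8) = 56: x ≡ 31 (mod 56).
  Combine with x ≡ 4 (mod 5): since gcd(56, 5) = 1, we get a unique residue mod 280.
    Write x = 31 + 56·t and substitute into x ≡ 4 (mod 5): 56·t ≡ 4 − 31 = -27 (mod 5).
    Reduce coefficients mod 5: 1·t ≡ 3 (mod 5).
    So t ≡ 3 (mod 5).
    Then x = 31 + 56·3 = 199, valid modulo lcm(56, 5) = 280: x ≡ 199 (mod 280).
Verify: 199 mod 7 = 3 ✓, 199 mod 8 = 7 ✓, 199 mod 5 = 4 ✓.

x ≡ 199 (mod 280).


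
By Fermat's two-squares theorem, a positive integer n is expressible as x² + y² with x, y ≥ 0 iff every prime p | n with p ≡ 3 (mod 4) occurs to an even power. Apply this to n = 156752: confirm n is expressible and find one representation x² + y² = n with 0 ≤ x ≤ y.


Step 1: Factor n = 156752 = 2^4 · 97 · 101.
Step 2: Check the mod-4 condition on each prime factor: 2 = 2 (special); 97 ≡ 1 (mod 4), exponent 1; 101 ≡ 1 (mod 4), exponent 1.
All primes ≡ 3 (mod 4) appear to even exponent (or don't appear), so by the two-squares theorem n IS expressible as a sum of two squares.
Step 3: Build a representation. Group n = k² · m with k = 4 and m = 97 · 101 = 9797 (a product of primes ≡ 1 (mod 4)); a representation of m scales to one of n via (k·x)² + (k·y)² = k²(x² + y²). Each prime p ≡ 1 (mod 4) is itself a sum of two squares; find a² by testing p − a² for a perfect square:
  97: 97 − 1² = 96, 97 − 2² = 93, 97 − 3² = 88, 97 − 4² = 81 = 9² ⇒ 97 = 4² + 9².
  101: 101 − 1² = 100 = 10² ⇒ 101 = 1² + 10².
  Combine using the Brahmagupta–Fibonacci identity (a² + b²)(c² + d²) = (ac − bd)² + (ad + bc)² = (ac + bd)² + (ad − bc)²:
  97 · 101 = 9797: from (4² + 9²)(1² + 10²), take (4·1 − 9·10, 4·10 + 9·1) = (4 − 90, 40 + 9) = (-86, 49); dropping signs (only squares matter) gives (86, 49); check 86² + 49² = 7396 + 2401 = 9797 ✓.
  Scale by k = 4: (4·86, 4·49) = (344, 196).
Step 4: Order so x ≤ y and verify: 196² + 344² = 38416 + 118336 = 156752 = n. ✓

n = 156752 = 196² + 344² (one valid representation with x ≤ y).


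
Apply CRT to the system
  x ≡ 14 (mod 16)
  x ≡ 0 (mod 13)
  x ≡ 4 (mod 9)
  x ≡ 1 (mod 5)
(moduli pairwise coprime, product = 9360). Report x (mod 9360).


Product of moduli M = 16 · 13 · 9 · 5 = 9360.
Merge one congruence at a time:
  Start: x ≡ 14 (mod 16).
  Combine with x ≡ 0 (mod 13); new modulus lcm = 208.
    Write x = 14 + 16·t and substitute into x ≡ 0 (mod 13): 16·t ≡ 0 − 14 = -14 (mod 13).
    Reduce coefficients mod 13: 3·t ≡ 12 (mod 13).
    The inverse of 3 mod 13 is 9 (since 3·9 = 27 = 2·13 + 1), so t ≡ 9·12 = 108 ≡ 4 (mod 13).
    Then x = 14 + 16·4 = 78, valid modulo lcm(16, 13) = 208: x ≡ 78 (mod 208).
  Combine with x ≡ 4 (mod 9); new modulus lcm = 1872.
    Write x = 78 + 208·t and substitute into x ≡ 4 (mod 9): 208·t ≡ 4 − 78 = -74 (mod 9).
    Reduce coefficients mod 9: 1·t ≡ 7 (mod 9).
    So t ≡ 7 (mod 9).
    Then x = 78 + 208·7 = 1534, valid modulo lcm(208, 9) = 1872: x ≡ 1534 (mod 1872).
  Combine with x ≡ 1 (mod 5); new modulus lcm = 9360.
    Write x = 1534 + 1872·t and substitute into x ≡ 1 (mod 5): 1872·t ≡ 1 − 1534 = -1533 (mod 5).
    Reduce coefficients mod 5: 2·t ≡ 2 (mod 5).
    The inverse of 2 mod 5 is 3 (since 2·3 = 6 = 1·5 + 1), so t ≡ 3·2 = 6 ≡ 1 (mod 5).
    Then x = 1534 + 1872·1 = 3406, valid modulo lcm(1872, 5) = 9360: x ≡ 3406 (mod 9360).
Verify against each original: 3406 mod 16 = 14, 3406 mod 13 = 0, 3406 mod 9 = 4, 3406 mod 5 = 1.

x ≡ 3406 (mod 9360).


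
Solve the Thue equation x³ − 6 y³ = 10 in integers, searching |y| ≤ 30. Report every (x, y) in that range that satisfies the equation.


The equation is x³ - 6y³ = 10. For fixed y, x³ = 6·y³ + 10, so a solution requires the RHS to be a perfect cube.
Strategy: iterate y from -30 to 30, compute RHS = 6·y³ + 10, and check whether it is a (positive or negative) perfect cube.
Check small values of y:
  y = 0: RHS = 10 is not a perfect cube.
  y = 1: RHS = 16 is not a perfect cube.
  y = -1: RHS = 4 is not a perfect cube.
  y = 2: RHS = 58 is not a perfect cube.
  y = -2: RHS = -38 is not a perfect cube.
  y = 3: RHS = 172 is not a perfect cube.
  y = -3: RHS = -152 is not a perfect cube.
Continuing the search up to |y| = 30 finds no solutions either.
No (x, y) in the scanned range satisfies the equation.

No integer solutions with |y| ≤ 30.


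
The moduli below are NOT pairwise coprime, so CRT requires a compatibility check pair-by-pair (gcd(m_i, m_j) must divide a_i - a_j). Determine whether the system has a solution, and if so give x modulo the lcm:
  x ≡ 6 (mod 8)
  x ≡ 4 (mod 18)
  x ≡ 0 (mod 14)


Moduli 8, 18, 14 are not pairwise coprime, so CRT works modulo lcm(m_i) when all pairwise compatibility conditions hold.
Pairwise compatibility: gcd(m_i, m_j) must divide a_i - a_j for every pair.
Merge one congruence at a time:
  Start: x ≡ 6 (mod 8).
  Combine with x ≡ 4 (mod 18): gcd(8, 18) = 2; 4 - 6 = -2, which IS divisible by 2, so compatible.
    Write x = 6 + 8·t and substitute into x ≡ 4 (mod 18): 8·t ≡ 4 − 6 = -2 (mod 18).
    Divide the congruence (and modulus) by g = 2: 4·t ≡ -1 (mod 9).
    Reduce coefficients mod 9: 4·t ≡ 8 (mod 9).
    The inverse of 4 mod 9 is 7 (since 4·7 = 28 = 3·9 + 1), so t ≡ 7·8 = 56 ≡ 2 (mod 9).
    Then x = 6 + 8·2 = 22, valid modulo lcm(8, 18) = 72: x ≡ 22 (mod 72).
  Combine with x ≡ 0 (mod 14): gcd(72, 14) = 2; 0 - 22 = -22, which IS divisible by 2, so compatible.
    Write x = 22 + 72·t and substitute into x ≡ 0 (mod 14): 72·t ≡ 0 − 22 = -22 (mod 14).
    Divide the congruence (and modulus) by g = 2: 36·t ≡ -11 (mod 7).
    Reduce coefficients mod 7: 1·t ≡ 3 (mod 7).
    So t ≡ 3 (mod 7).
    Then x = 22 + 72·3 = 238, valid modulo lcm(72, 14) = 504: x ≡ 238 (mod 504).
Verify: 238 mod 8 = 6, 238 mod 18 = 4, 238 mod 14 = 0.

x ≡ 238 (mod 504).


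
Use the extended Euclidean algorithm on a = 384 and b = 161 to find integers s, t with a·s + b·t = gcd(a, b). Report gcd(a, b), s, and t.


Euclidean algorithm on (384, 161) — divide until remainder is 0:
  384 = 2 · 161 + 62
  161 = 2 · 62 + 37
  62 = 1 · 37 + 25
  37 = 1 · 25 + 12
  25 = 2 · 12 + 1
  12 = 12 · 1 + 0
gcd(384, 161) = 1.
Track Bezout coefficients alongside the remainders: start with r₀ = 384 = a·1 + b·0 (s = 1, t = 0) and r₁ = 161 = a·0 + b·1 (s = 0, t = 1); each new remainder r_{k+1} = r_{k-1} − q_k·r_k inherits s_{k+1} = s_{k-1} − q_k·s_k, t_{k+1} = t_{k-1} − q_k·t_k, so r_k = a·s_k + b·t_k at every step:
  q = 2: r = 62, s = 1 − 2·0 = 1, t = 0 − 2·1 = -2  (check: 384·1 + 161·(-2) = 62)
  q = 2: r = 37, s = 0 − 2·1 = -2, t = 1 − 2·(-2) = 5  (check: 384·(-2) + 161·5 = 37)
  q = 1: r = 25, s = 1 − 1·(-2) = 3, t = -2 − 1·5 = -7  (check: 384·3 + 161·(-7) = 25)
  q = 1: r = 12, s = -2 − 1·3 = -5, t = 5 − 1·(-7) = 12  (check: 384·(-5) + 161·12 = 12)
  q = 2: r = 1, s = 3 − 2·(-5) = 13, t = -7 − 2·12 = -31  (check: 384·13 + 161·(-31) = 1)
The row with r = 1 (the gcd) gives the Bezout coefficients s = 13, t = -31.
Result: 384 · (13) + 161 · (-31) = 1.

gcd(384, 161) = 1; s = 13, t = -31 (check: 384·13 + 161·(-31) = 1).


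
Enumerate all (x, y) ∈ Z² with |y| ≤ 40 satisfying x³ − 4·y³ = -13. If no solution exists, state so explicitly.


The equation is x³ - 4y³ = -13. For fixed y, x³ = 4·y³ − 13, so a solution requires the RHS to be a perfect cube.
Strategy: iterate y from -40 to 40, compute RHS = 4·y³ − 13, and check whether it is a (positive or negative) perfect cube.
Check small values of y:
  y = 0: RHS = -13 is not a perfect cube.
  y = 1: RHS = -9 is not a perfect cube.
  y = -1: RHS = -17 is not a perfect cube.
  y = 2: RHS = 19 is not a perfect cube.
  y = -2: RHS = -45 is not a perfect cube.
  y = 3: RHS = 95 is not a perfect cube.
  y = -3: RHS = -121 is not a perfect cube.
Continuing the search up to |y| = 40 finds no solutions either.
No (x, y) in the scanned range satisfies the equation.

No integer solutions with |y| ≤ 40.


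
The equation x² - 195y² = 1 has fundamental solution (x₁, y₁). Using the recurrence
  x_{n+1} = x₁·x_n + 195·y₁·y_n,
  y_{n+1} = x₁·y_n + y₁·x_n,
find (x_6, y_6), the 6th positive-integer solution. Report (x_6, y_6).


Step 1: Find the fundamental solution (x₁, y₁) of x² - 195y² = 1.
  Expand √195 as a continued fraction. a₀ = ⌊√195⌋ = 13; iterate m_{k+1} = d_k·a_k − m_k, d_{k+1} = (195 − m_{k+1}²)/d_k, a_{k+1} = ⌊(a₀ + m_{k+1})/d_{k+1}⌋ (starting m₀ = 0, d₀ = 1), with convergents p_k = a_k·p_{k-1} + p_{k-2}, q_k = a_k·q_{k-1} + q_{k-2} (p₋₁ = 1, q₋₁ = 0):
  k = 0: a₀ = 13; p₀/q₀ = 13/1; p₀² − 195·q₀² = 169 − 195 = -26.
  k = 1: m = 13, d = 26, a = ⌊(13 + 13)/26⌋ = 1; p/q = (1·13 + 1)/(1·1 + 0) = 14/1; p² − 195·q² = 196 − 195 = 1.
  The first convergent with p² − 195·q² = 1 gives the fundamental solution (x₁, y₁) = (14, 1).
Step 2: Apply the recurrence (x_{n+1}, y_{n+1}) = (x₁x_n + 195y₁y_n, x₁y_n + y₁x_n) repeatedly.
  From (x_1, y_1) = (14, 1): x_2 = 14·14 + 195·1·1 = 391; y_2 = 14·1 + 1·14 = 28.
  From (x_2, y_2) = (391, 28): x_3 = 14·391 + 195·1·28 = 10934; y_3 = 14·28 + 1·391 = 783.
  From (x_3, y_3) = (10934, 783): x_4 = 14·10934 + 195·1·783 = 305761; y_4 = 14·783 + 1·10934 = 21896.
  From (x_4, y_4) = (305761, 21896): x_5 = 14·305761 + 195·1·21896 = 8550374; y_5 = 14·21896 + 1·305761 = 612305.
  From (x_5, y_5) = (8550374, 612305): x_6 = 14·8550374 + 195·1·612305 = 239104711; y_6 = 14·612305 + 1·8550374 = 17122644.
Step 3: Verify x_6² - 195·y_6² = 57171062822393521 - 57171062822393520 = 1 (should be 1). ✓

(x_1, y_1) = (14, 1); (x_6, y_6) = (239104711, 17122644).


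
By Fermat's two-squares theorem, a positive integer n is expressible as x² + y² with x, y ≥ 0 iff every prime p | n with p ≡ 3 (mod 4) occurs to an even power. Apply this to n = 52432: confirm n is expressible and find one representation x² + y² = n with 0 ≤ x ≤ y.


Step 1: Factor n = 52432 = 2^4 · 29 · 113.
Step 2: Check the mod-4 condition on each prime factor: 2 = 2 (special); 29 ≡ 1 (mod 4), exponent 1; 113 ≡ 1 (mod 4), exponent 1.
All primes ≡ 3 (mod 4) appear to even exponent (or don't appear), so by the two-squares theorem n IS expressible as a sum of two squares.
Step 3: Build a representation. Group n = k² · m with k = 4 and m = 29 · 113 = 3277 (a product of primes ≡ 1 (mod 4)); a representation of m scales to one of n via (k·x)² + (k·y)² = k²(x² + y²). Each prime p ≡ 1 (mod 4) is itself a sum of two squares; find a² by testing p − a² for a perfect square:
  29: 29 − 1² = 28, 29 − 2² = 25 = 5² ⇒ 29 = 2² + 5².
  113: 113 − 1² = 112, 113 − 2² = 109, 113 − 3² = 104, 113 − 4² = 97, 113 − 5² = 88, 113 − 6² = 77, 113 − 7² = 64 = 8² ⇒ 113 = 7² + 8².
  Combine using the Brahmagupta–Fibonacci identity (a² + b²)(c² + d²) = (ac − bd)² + (ad + bc)² = (ac + bd)² + (ad − bc)²:
  29 · 113 = 3277: from (2² + 5²)(7² + 8²), take (2·7 − 5·8, 2·8 + 5·7) = (14 − 40, 16 + 35) = (-26, 51); dropping signs (only squares matter) gives (26, 51); check 26² + 51² = 676 + 2601 = 3277 ✓.
  Scale by k = 4: (4·26, 4·51) = (104, 204).
Step 4: Order so x ≤ y and verify: 104² + 204² = 10816 + 41616 = 52432 = n. ✓

n = 52432 = 104² + 204² (one valid representation with x ≤ y).


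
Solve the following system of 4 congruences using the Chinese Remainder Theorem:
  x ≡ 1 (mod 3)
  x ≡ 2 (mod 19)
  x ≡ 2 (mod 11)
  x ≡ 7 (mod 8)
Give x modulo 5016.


Product of moduli M = 3 · 19 · 11 · 8 = 5016.
Merge one congruence at a time:
  Start: x ≡ 1 (mod 3).
  Combine with x ≡ 2 (mod 19); new modulus lcm = 57.
    Write x = 1 + 3·t and substitute into x ≡ 2 (mod 19): 3·t ≡ 2 − 1 = 1 (mod 19).
    The inverse of 3 mod 19 is 13 (since 3·13 = 39 = 2·19 + 1), so t ≡ 13·1 = 13 ≡ 13 (mod 19).
    Then x = 1 + 3·13 = 40, valid modulo lcm(3, 19) = 57: x ≡ 40 (mod 57).
  Combine with x ≡ 2 (mod 11); new modulus lcm = 627.
    Write x = 40 + 57·t and substitute into x ≡ 2 (mod 11): 57·t ≡ 2 − 40 = -38 (mod 11).
    Reduce coefficients mod 11: 2·t ≡ 6 (mod 11).
    The inverse of 2 mod 11 is 6 (since 2·6 = 12 = 1·11 + 1), so t ≡ 6·6 = 36 ≡ 3 (mod 11).
    Then x = 40 + 57·3 = 211, valid modulo lcm(57, 11) = 627: x ≡ 211 (mod 627).
  Combine with x ≡ 7 (mod 8); new modulus lcm = 5016.
    Write x = 211 + 627·t and substitute into x ≡ 7 (mod 8): 627·t ≡ 7 − 211 = -204 (mod 8).
    Reduce coefficients mod 8: 3·t ≡ 4 (mod 8).
    The inverse of 3 mod 8 is 3 (since 3·3 = 9 = 1·8 + 1), so t ≡ 3·4 = 12 ≡ 4 (mod 8).
    Then x = 211 + 627·4 = 2719, valid modulo lcm(627, 8) = 5016: x ≡ 2719 (mod 5016).
Verify against each original: 2719 mod 3 = 1, 2719 mod 19 = 2, 2719 mod 11 = 2, 2719 mod 8 = 7.

x ≡ 2719 (mod 5016).


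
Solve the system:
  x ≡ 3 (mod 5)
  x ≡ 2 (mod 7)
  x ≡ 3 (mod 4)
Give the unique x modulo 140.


Moduli 5, 7, 4 are pairwise coprime; by CRT there is a unique solution modulo M = 5 · 7 · 4 = 140.
Solve pairwise, accumulating the modulus:
  Start with x ≡ 3 (mod 5).
  Combine with x ≡ 2 (mod 7): since gcd(5, 7) = 1, we get a unique residue mod 35.
    Write x = 3 + 5·t and substitute into x ≡ 2 (mod 7): 5·t ≡ 2 − 3 = -1 (mod 7).
    Reduce coefficients mod 7: 5·t ≡ 6 (mod 7).
    The inverse of 5 mod 7 is 3 (since 5·3 = 15 = 2·7 + 1), so t ≡ 3·6 = 18 ≡ 4 (mod 7).
    Then x = 3 + 5·4 = 23, valid modulo lcm(5, 7) = 35: x ≡ 23 (mod 35).
  Combine with x ≡ 3 (mod 4): since gcd(35, 4) = 1, we get a unique residue mod 140.
    Write x = 23 + 35·t and substitute into x ≡ 3 (mod 4): 35·t ≡ 3 − 23 = -20 (mod 4).
    Reduce coefficients mod 4: 3·t ≡ 0 (mod 4).
    The inverse of 3 mod 4 is 3 (since 3·3 = 9 = 2·4 + 1), so t ≡ 3·0 = 0 ≡ 0 (mod 4).
    Then x = 23 + 35·0 = 23, valid modulo lcm(35, 4) = 140: x ≡ 23 (mod 140).
Verify: 23 mod 5 = 3 ✓, 23 mod 7 = 2 ✓, 23 mod 4 = 3 ✓.

x ≡ 23 (mod 140).


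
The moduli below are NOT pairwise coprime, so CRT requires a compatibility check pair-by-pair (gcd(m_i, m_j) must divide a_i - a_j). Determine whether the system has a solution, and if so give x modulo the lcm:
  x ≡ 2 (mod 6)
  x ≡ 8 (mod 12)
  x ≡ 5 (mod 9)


Moduli 6, 12, 9 are not pairwise coprime, so CRT works modulo lcm(m_i) when all pairwise compatibility conditions hold.
Pairwise compatibility: gcd(m_i, m_j) must divide a_i - a_j for every pair.
Merge one congruence at a time:
  Start: x ≡ 2 (mod 6).
  Combine with x ≡ 8 (mod 12): gcd(6, 12) = 6; 8 - 2 = 6, which IS divisible by 6, so compatible.
    Write x = 2 + 6·t and substitute into x ≡ 8 (mod 12): 6·t ≡ 8 − 2 = 6 (mod 12).
    Divide the congruence (and modulus) by g = 6: 1·t ≡ 1 (mod 2).
    So t ≡ 1 (mod 2).
    Then x = 2 + 6·1 = 8, valid modulo lcm(6, 12) = 12: x ≡ 8 (mod 12).
  Combine with x ≡ 5 (mod 9): gcd(12, 9) = 3; 5 - 8 = -3, which IS divisible by 3, so compatible.
    Write x = 8 + 12·t and substitute into x ≡ 5 (mod 9): 12·t ≡ 5 − 8 = -3 (mod 9).
    Divide the congruence (and modulus) by g = 3: 4·t ≡ -1 (mod 3).
    Reduce coefficients mod 3: 1·t ≡ 2 (mod 3).
    So t ≡ 2 (mod 3).
    Then x = 8 + 12·2 = 32, valid modulo lcm(12, 9) = 36: x ≡ 32 (mod 36).
Verify: 32 mod 6 = 2, 32 mod 12 = 8, 32 mod 9 = 5.

x ≡ 32 (mod 36).


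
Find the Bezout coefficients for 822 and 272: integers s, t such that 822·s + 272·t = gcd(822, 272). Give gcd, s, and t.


Euclidean algorithm on (822, 272) — divide until remainder is 0:
  822 = 3 · 272 + 6
  272 = 45 · 6 + 2
  6 = 3 · 2 + 0
gcd(822, 272) = 2.
Track Bezout coefficients alongside the remainders: start with r₀ = 822 = a·1 + b·0 (s = 1, t = 0) and r₁ = 272 = a·0 + b·1 (s = 0, t = 1); each new remainder r_{k+1} = r_{k-1} − q_k·r_k inherits s_{k+1} = s_{k-1} − q_k·s_k, t_{k+1} = t_{k-1} − q_k·t_k, so r_k = a·s_k + b·t_k at every step:
  q = 3: r = 6, s = 1 − 3·0 = 1, t = 0 − 3·1 = -3  (check: 822·1 + 272·(-3) = 6)
  q = 45: r = 2, s = 0 − 45·1 = -45, t = 1 − 45·(-3) = 136  (check: 822·(-45) + 272·136 = 2)
The row with r = 2 (the gcd) gives the Bezout coefficients s = -45, t = 136.
Result: 822 · (-45) + 272 · (136) = 2.

gcd(822, 272) = 2; s = -45, t = 136 (check: 822·(-45) + 272·136 = 2).


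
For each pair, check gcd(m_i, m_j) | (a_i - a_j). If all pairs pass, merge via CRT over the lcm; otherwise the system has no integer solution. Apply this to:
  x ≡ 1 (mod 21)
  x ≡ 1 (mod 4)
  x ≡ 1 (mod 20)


Moduli 21, 4, 20 are not pairwise coprime, so CRT works modulo lcm(m_i) when all pairwise compatibility conditions hold.
Pairwise compatibility: gcd(m_i, m_j) must divide a_i - a_j for every pair.
Merge one congruence at a time:
  Start: x ≡ 1 (mod 21).
  Combine with x ≡ 1 (mod 4): gcd(21, 4) = 1; 1 - 1 = 0, which IS divisible by 1, so compatible.
    Write x = 1 + 21·t and substitute into x ≡ 1 (mod 4): 21·t ≡ 1 − 1 = 0 (mod 4).
    Reduce coefficients mod 4: 1·t ≡ 0 (mod 4).
    So t ≡ 0 (mod 4).
    Then x = 1 + 21·0 = 1, valid modulo lcm(21, 4) = 84: x ≡ 1 (mod 84).
  Combine with x ≡ 1 (mod 20): gcd(84, 20) = 4; 1 - 1 = 0, which IS divisible by 4, so compatible.
    Write x = 1 + 84·t and substitute into x ≡ 1 (mod 20): 84·t ≡ 1 − 1 = 0 (mod 20).
    Divide the congruence (and modulus) by g = 4: 21·t ≡ 0 (mod 5).
    Reduce coefficients mod 5: 1·t ≡ 0 (mod 5).
    So t ≡ 0 (mod 5).
    Then x = 1 + 84·0 = 1, valid modulo lcm(84, 20) = 420: x ≡ 1 (mod 420).
Verify: 1 mod 21 = 1, 1 mod 4 = 1, 1 mod 20 = 1.

x ≡ 1 (mod 420).


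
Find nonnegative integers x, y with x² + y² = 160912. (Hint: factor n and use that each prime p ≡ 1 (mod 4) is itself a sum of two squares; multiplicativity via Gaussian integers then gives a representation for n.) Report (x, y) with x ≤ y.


Step 1: Factor n = 160912 = 2^4 · 89 · 113.
Step 2: Check the mod-4 condition on each prime factor: 2 = 2 (special); 89 ≡ 1 (mod 4), exponent 1; 113 ≡ 1 (mod 4), exponent 1.
All primes ≡ 3 (mod 4) appear to even exponent (or don't appear), so by the two-squares theorem n IS expressible as a sum of two squares.
Step 3: Build a representation. Group n = k² · m with k = 4 and m = 89 · 113 = 10057 (a product of primes ≡ 1 (mod 4)); a representation of m scales to one of n via (k·x)² + (k·y)² = k²(x² + y²). Each prime p ≡ 1 (mod 4) is itself a sum of two squares; find a² by testing p − a² for a perfect square:
  89: 89 − 1² = 88, 89 − 2² = 85, 89 − 3² = 80, 89 − 4² = 73, 89 − 5² = 64 = 8² ⇒ 89 = 5² + 8².
  113: 113 − 1² = 112, 113 − 2² = 109, 113 − 3² = 104, 113 − 4² = 97, 113 − 5² = 88, 113 − 6² = 77, 113 − 7² = 64 = 8² ⇒ 113 = 7² + 8².
  Combine using the Brahmagupta–Fibonacci identity (a² + b²)(c² + d²) = (ac − bd)² + (ad + bc)² = (ac + bd)² + (ad − bc)²:
  89 · 113 = 10057: from (5² + 8²)(7² + 8²), take (5·7 − 8·8, 5·8 + 8·7) = (35 − 64, 40 + 56) = (-29, 96); dropping signs (only squares matter) gives (29, 96); check 29² + 96² = 841 + 9216 = 10057 ✓.
  Scale by k = 4: (4·29, 4·96) = (116, 384).
Step 4: Order so x ≤ y and verify: 116² + 384² = 13456 + 147456 = 160912 = n. ✓

n = 160912 = 116² + 384² (one valid representation with x ≤ y).


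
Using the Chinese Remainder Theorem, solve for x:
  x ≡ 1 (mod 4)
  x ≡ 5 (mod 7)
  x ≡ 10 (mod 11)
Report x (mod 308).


Moduli 4, 7, 11 are pairwise coprime; by CRT there is a unique solution modulo M = 4 · 7 · 11 = 308.
Solve pairwise, accumulating the modulus:
  Start with x ≡ 1 (mod 4).
  Combine with x ≡ 5 (mod 7): since gcd(4, 7) = 1, we get a unique residue mod 28.
    Write x = 1 + 4·t and substitute into x ≡ 5 (mod 7): 4·t ≡ 5 − 1 = 4 (mod 7).
    The inverse of 4 mod 7 is 2 (since 4·2 = 8 = 1·7 + 1), so t ≡ 2·4 = 8 ≡ 1 (mod 7).
    Then x = 1 + 4·1 = 5, valid modulo lcm(4, 7) = 28: x ≡ 5 (mod 28).
  Combine with x ≡ 10 (mod 11): since gcd(28, 11) = 1, we get a unique residue mod 308.
    Write x = 5 + 28·t and substitute into x ≡ 10 (mod 11): 28·t ≡ 10 − 5 = 5 (mod 11).
    Reduce coefficients mod 11: 6·t ≡ 5 (mod 11).
    The inverse of 6 mod 11 is 2 (since 6·2 = 12 = 1·11 + 1), so t ≡ 2·5 = 10 ≡ 10 (mod 11).
    Then x = 5 + 28·10 = 285, valid modulo lcm(28, 11) = 308: x ≡ 285 (mod 308).
Verify: 285 mod 4 = 1 ✓, 285 mod 7 = 5 ✓, 285 mod 11 = 10 ✓.

x ≡ 285 (mod 308).


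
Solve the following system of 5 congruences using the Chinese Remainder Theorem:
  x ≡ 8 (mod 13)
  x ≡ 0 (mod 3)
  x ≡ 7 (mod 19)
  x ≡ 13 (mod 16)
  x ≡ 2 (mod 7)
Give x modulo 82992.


Product of moduli M = 13 · 3 · 19 · 16 · 7 = 82992.
Merge one congruence at a time:
  Start: x ≡ 8 (mod 13).
  Combine with x ≡ 0 (mod 3); new modulus lcm = 39.
    Write x = 8 + 13·t and substitute into x ≡ 0 (mod 3): 13·t ≡ 0 − 8 = -8 (mod 3).
    Reduce coefficients mod 3: 1·t ≡ 1 (mod 3).
    So t ≡ 1 (mod 3).
    Then x = 8 + 13·1 = 21, valid modulo lcm(13, 3) = 39: x ≡ 21 (mod 39).
  Combine with x ≡ 7 (mod 19); new modulus lcm = 741.
    Write x = 21 + 39·t and substitute into x ≡ 7 (mod 19): 39·t ≡ 7 − 21 = -14 (mod 19).
    Reduce coefficients mod 19: 1·t ≡ 5 (mod 19).
    So t ≡ 5 (mod 19).
    Then x = 21 + 39·5 = 216, valid modulo lcm(39, 19) = 741: x ≡ 216 (mod 741).
  Combine with x ≡ 13 (mod 16); new modulus lcm = 11856.
    Write x = 216 + 741·t and substitute into x ≡ 13 (mod 16): 741·t ≡ 13 − 216 = -203 (mod 16).
    Reduce coefficients mod 16: 5·t ≡ 5 (mod 16).
    The inverse of 5 mod 16 is 13 (since 5·13 = 65 = 4·16 + 1), so t ≡ 13·5 = 65 ≡ 1 (mod 16).
    Then x = 216 + 741·1 = 957, valid modulo lcm(741, 16) = 11856: x ≡ 957 (mod 11856).
  Combine with x ≡ 2 (mod 7); new modulus lcm = 82992.
    Write x = 957 + 11856·t and substitute into x ≡ 2 (mod 7): 11856·t ≡ 2 − 957 = -955 (mod 7).
    Reduce coefficients mod 7: 5·t ≡ 4 (mod 7).
    The inverse of 5 mod 7 is 3 (since 5·3 = 15 = 2·7 + 1), so t ≡ 3·4 = 12 ≡ 5 (mod 7).
    Then x = 957 + 11856·5 = 60237, valid modulo lcm(11856, 7) = 82992: x ≡ 60237 (mod 82992).
Verify against each original: 60237 mod 13 = 8, 60237 mod 3 = 0, 60237 mod 19 = 7, 60237 mod 16 = 13, 60237 mod 7 = 2.

x ≡ 60237 (mod 82992).


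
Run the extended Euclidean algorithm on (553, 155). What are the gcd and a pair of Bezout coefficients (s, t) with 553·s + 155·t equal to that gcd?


Euclidean algorithm on (553, 155) — divide until remainder is 0:
  553 = 3 · 155 + 88
  155 = 1 · 88 + 67
  88 = 1 · 67 + 21
  67 = 3 · 21 + 4
  21 = 5 · 4 + 1
  4 = 4 · 1 + 0
gcd(553, 155) = 1.
Track Bezout coefficients alongside the remainders: start with r₀ = 553 = a·1 + b·0 (s = 1, t = 0) and r₁ = 155 = a·0 + b·1 (s = 0, t = 1); each new remainder r_{k+1} = r_{k-1} − q_k·r_k inherits s_{k+1} = s_{k-1} − q_k·s_k, t_{k+1} = t_{k-1} − q_k·t_k, so r_k = a·s_k + b·t_k at every step:
  q = 3: r = 88, s = 1 − 3·0 = 1, t = 0 − 3·1 = -3  (check: 553·1 + 155·(-3) = 88)
  q = 1: r = 67, s = 0 − 1·1 = -1, t = 1 − 1·(-3) = 4  (check: 553·(-1) + 155·4 = 67)
  q = 1: r = 21, s = 1 − 1·(-1) = 2, t = -3 − 1·4 = -7  (check: 553·2 + 155·(-7) = 21)
  q = 3: r = 4, s = -1 − 3·2 = -7, t = 4 − 3·(-7) = 25  (check: 553·(-7) + 155·25 = 4)
  q = 5: r = 1, s = 2 − 5·(-7) = 37, t = -7 − 5·25 = -132  (check: 553·37 + 155·(-132) = 1)
The row with r = 1 (the gcd) gives the Bezout coefficients s = 37, t = -132.
Result: 553 · (37) + 155 · (-132) = 1.

gcd(553, 155) = 1; s = 37, t = -132 (check: 553·37 + 155·(-132) = 1).


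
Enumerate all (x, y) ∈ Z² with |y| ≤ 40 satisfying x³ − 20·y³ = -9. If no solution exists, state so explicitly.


The equation is x³ - 20y³ = -9. For fixed y, x³ = 20·y³ − 9, so a solution requires the RHS to be a perfect cube.
Strategy: iterate y from -40 to 40, compute RHS = 20·y³ − 9, and check whether it is a (positive or negative) perfect cube.
Check small values of y:
  y = 0: RHS = -9 is not a perfect cube.
  y = 1: RHS = 11 is not a perfect cube.
  y = -1: RHS = -29 is not a perfect cube.
  y = 2: RHS = 151 is not a perfect cube.
  y = -2: RHS = -169 is not a perfect cube.
  y = 3: RHS = 531 is not a perfect cube.
  y = -3: RHS = -549 is not a perfect cube.
Continuing the search up to |y| = 40 finds no solutions either.
No (x, y) in the scanned range satisfies the equation.

No integer solutions with |y| ≤ 40.


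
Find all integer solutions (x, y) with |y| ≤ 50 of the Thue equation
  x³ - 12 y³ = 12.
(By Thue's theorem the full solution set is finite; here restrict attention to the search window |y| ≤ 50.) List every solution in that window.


The equation is x³ - 12y³ = 12. For fixed y, x³ = 12·y³ + 12, so a solution requires the RHS to be a perfect cube.
Strategy: iterate y from -50 to 50, compute RHS = 12·y³ + 12, and check whether it is a (positive or negative) perfect cube.
Check small values of y:
  y = 0: RHS = 12 is not a perfect cube.
  y = 1: RHS = 24 is not a perfect cube.
  y = -1: RHS = 0 = (0)³ ⇒ x = 0 works.
  y = 2: RHS = 108 is not a perfect cube.
  y = -2: RHS = -84 is not a perfect cube.
  y = 3: RHS = 336 is not a perfect cube.
  y = -3: RHS = -312 is not a perfect cube.
Continuing the search up to |y| = 50 finds no further solutions beyond those listed.
Collected solutions: (0, -1).

Solutions (with |y| ≤ 50): (0, -1).


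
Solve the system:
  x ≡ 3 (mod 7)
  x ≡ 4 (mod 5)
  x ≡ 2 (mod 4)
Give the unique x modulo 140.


Moduli 7, 5, 4 are pairwise coprime; by CRT there is a unique solution modulo M = 7 · 5 · 4 = 140.
Solve pairwise, accumulating the modulus:
  Start with x ≡ 3 (mod 7).
  Combine with x ≡ 4 (mod 5): since gcd(7, 5) = 1, we get a unique residue mod 35.
    Write x = 3 + 7·t and substitute into x ≡ 4 (mod 5): 7·t ≡ 4 − 3 = 1 (mod 5).
    Reduce coefficients mod 5: 2·t ≡ 1 (mod 5).
    The inverse of 2 mod 5 is 3 (since 2·3 = 6 = 1·5 + 1), so t ≡ 3·1 = 3 ≡ 3 (mod 5).
    Then x = 3 + 7·3 = 24, valid modulo lcm(7, 5) = 35: x ≡ 24 (mod 35).
  Combine with x ≡ 2 (mod 4): since gcd(35, 4) = 1, we get a unique residue mod 140.
    Write x = 24 + 35·t and substitute into x ≡ 2 (mod 4): 35·t ≡ 2 − 24 = -22 (mod 4).
    Reduce coefficients mod 4: 3·t ≡ 2 (mod 4).
    The inverse of 3 mod 4 is 3 (since 3·3 = 9 = 2·4 + 1), so t ≡ 3·2 = 6 ≡ 2 (mod 4).
    Then x = 24 + 35·2 = 94, valid modulo lcm(35, 4) = 140: x ≡ 94 (mod 140).
Verify: 94 mod 7 = 3 ✓, 94 mod 5 = 4 ✓, 94 mod 4 = 2 ✓.

x ≡ 94 (mod 140).
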